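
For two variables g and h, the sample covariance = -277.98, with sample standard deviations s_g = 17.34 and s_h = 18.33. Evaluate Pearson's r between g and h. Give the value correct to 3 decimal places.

r = Cov(g,h) / (s_g · s_h) = -277.98 / (17.34 × 18.33)
  = -277.98 / 317.8422 ≈ -0.875

-0.875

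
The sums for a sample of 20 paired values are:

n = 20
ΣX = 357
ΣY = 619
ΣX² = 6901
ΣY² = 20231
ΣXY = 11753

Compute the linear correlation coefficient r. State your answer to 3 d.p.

0.935

r = (nΣXY − ΣXΣY) / √[(nΣX² − (ΣX)²)(nΣY² − (ΣY)²)]
Numerator: 20×11753 − 357×619 = 14077
Denominator: √[(138020 − 127449)(404620 − 383161)] = √[10571 × 21459] = 15061.3110
r = 14077 / 15061.3110 ≈ 0.935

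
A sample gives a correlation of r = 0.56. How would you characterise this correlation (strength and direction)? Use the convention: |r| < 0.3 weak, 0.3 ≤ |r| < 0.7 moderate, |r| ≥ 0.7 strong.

moderate positive

r = 0.56 > 0 so the relationship is positive.
|r| = 0.56, which falls in the moderate range.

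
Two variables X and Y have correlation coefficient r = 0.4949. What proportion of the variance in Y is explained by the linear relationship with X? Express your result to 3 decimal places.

r² = (0.4949)² = 0.245

0.245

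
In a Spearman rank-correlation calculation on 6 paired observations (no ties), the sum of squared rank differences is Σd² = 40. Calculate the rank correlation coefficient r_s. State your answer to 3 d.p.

-0.143

ρ = 1 − 6Σd² / [n(n²−1)] = 1 − 6×40 / (6×35)
  = 1 − 240/210 = 1 − 1.1429 ≈ -0.143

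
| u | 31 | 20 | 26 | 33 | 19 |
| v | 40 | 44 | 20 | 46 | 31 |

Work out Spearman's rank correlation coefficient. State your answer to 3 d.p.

Rank u: 4, 2, 3, 5, 1
Rank v: 3, 4, 1, 5, 2
d = rank(u) − rank(v): 1, -2, 2, 0, -1; Σd² = 10
ρ = 1 − 6Σd² / [n(n²−1)] = 1 − 6×10 / (5×24) = 1 − 60/120 ≈ 0.500

0.500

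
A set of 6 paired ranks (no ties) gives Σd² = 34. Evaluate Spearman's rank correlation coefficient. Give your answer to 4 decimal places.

ρ = 1 − 6Σd² / [n(n²−1)] = 1 − 6×34 / (6×35)
  = 1 − 204/210 = 1 − 0.97143 ≈ 0.0286

0.0286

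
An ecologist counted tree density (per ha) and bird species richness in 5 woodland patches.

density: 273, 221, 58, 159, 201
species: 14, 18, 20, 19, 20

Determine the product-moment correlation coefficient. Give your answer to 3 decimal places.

-0.743

n = 5, Σx = 912, Σy = 91, Σx² = 192416, Σy² = 1681, Σxy = 16001
nΣxy − ΣxΣy = 80005 − 82992 = -2987
nΣx² − (Σx)² = 962080 − 831744 = 130336; nΣy² − (Σy)² = 8405 − 8281 = 124
r = -2987 / √(130336 × 124) = -2987 / 4020.1572 ≈ -0.743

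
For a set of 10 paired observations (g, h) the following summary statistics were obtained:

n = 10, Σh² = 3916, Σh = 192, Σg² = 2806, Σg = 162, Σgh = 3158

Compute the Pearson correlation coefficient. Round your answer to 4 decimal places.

0.2331

r = (nΣgh − ΣgΣh) / √[(nΣg² − (Σg)²)(nΣh² − (Σh)²)]
Numerator: 10×3158 − 162×192 = 476
Denominator: √[(28060 − 26244)(39160 − 36864)] = √[1816 × 2296] = 2041.9442
r = 476 / 2041.9442 ≈ 0.2331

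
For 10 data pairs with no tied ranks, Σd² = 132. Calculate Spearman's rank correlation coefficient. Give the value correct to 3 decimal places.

0.200

ρ = 1 − 6Σd² / [n(n²−1)] = 1 − 6×132 / (10×99)
  = 1 − 792/990 = 1 − 0.8000 ≈ 0.200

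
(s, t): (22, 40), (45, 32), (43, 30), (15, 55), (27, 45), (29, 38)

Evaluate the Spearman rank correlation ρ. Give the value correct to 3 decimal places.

-0.886

Rank s: 2, 6, 5, 1, 3, 4
Rank t: 4, 2, 1, 6, 5, 3
d = rank(s) − rank(t): -2, 4, 4, -5, -2, 1; Σd² = 66
ρ = 1 − 6Σd² / [n(n²−1)] = 1 − 6×66 / (6×35) = 1 − 396/210 ≈ -0.886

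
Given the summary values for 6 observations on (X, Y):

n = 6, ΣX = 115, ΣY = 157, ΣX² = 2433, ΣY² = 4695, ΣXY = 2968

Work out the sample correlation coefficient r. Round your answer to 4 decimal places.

-0.1123

r = (nΣXY − ΣXΣY) / √[(nΣX² − (ΣX)²)(nΣY² − (ΣY)²)]
Numerator: 6×2968 − 115×157 = -247
Denominator: √[(14598 − 13225)(28170 − 24649)] = √[1373 × 3521] = 2198.7117
r = -247 / 2198.7117 ≈ -0.1123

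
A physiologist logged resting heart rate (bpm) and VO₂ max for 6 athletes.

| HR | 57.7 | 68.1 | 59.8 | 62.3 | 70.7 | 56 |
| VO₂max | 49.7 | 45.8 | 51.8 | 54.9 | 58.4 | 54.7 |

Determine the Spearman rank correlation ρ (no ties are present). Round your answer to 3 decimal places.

0.257

Rank HR: 2, 5, 3, 4, 6, 1
Rank VO₂max: 2, 1, 3, 5, 6, 4
d = rank(HR) − rank(VO₂max): 0, 4, 0, -1, 0, -3; Σd² = 26
ρ = 1 − 6Σd² / [n(n²−1)] = 1 − 6×26 / (6×35) = 1 − 156/210 ≈ 0.257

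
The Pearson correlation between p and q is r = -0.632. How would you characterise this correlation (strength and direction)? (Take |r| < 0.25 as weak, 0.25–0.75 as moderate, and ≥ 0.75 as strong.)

r = -0.632 < 0 so the relationship is negative.
|r| = 0.632, which falls in the moderate range.

moderate negative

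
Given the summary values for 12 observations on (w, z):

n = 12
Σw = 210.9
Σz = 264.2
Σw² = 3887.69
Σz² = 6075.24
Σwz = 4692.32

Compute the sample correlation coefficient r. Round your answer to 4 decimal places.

r = (nΣwz − ΣwΣz) / √[(nΣw² − (Σw)²)(nΣz² − (Σz)²)]
Numerator: 12×4692.32 − 210.9×264.2 = 588.06
Denominator: √[(46652.28 − 44478.81)(72902.88 − 69801.64)] = √[2173.47 × 3101.24] = 2596.2381
r = 588.06 / 2596.2381 ≈ 0.2265

0.2265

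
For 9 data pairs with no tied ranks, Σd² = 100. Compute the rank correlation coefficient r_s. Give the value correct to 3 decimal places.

ρ = 1 − 6Σd² / [n(n²−1)] = 1 − 6×100 / (9×80)
  = 1 − 600/720 = 1 − 0.8333 ≈ 0.167

0.167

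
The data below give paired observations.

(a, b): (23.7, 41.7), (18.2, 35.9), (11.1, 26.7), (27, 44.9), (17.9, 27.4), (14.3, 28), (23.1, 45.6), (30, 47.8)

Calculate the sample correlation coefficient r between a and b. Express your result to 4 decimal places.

n = 8, Σa = 165.3, Σb = 298, Σa² = 3703.65, Σb² = 11655.56, Σab = 6528.56
nΣab − ΣaΣb = 52228.48 − 49259.4 = 2969.08
nΣa² − (Σa)² = 29629.2 − 27324.09 = 2305.11; nΣb² − (Σb)² = 93244.48 − 88804 = 4440.48
r = 2969.08 / √(2305.11 × 4440.48) = 2969.08 / 3199.3429 ≈ 0.9280

0.9280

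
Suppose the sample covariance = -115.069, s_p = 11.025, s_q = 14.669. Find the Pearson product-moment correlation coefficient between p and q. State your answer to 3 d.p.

r = Cov(p,q) / (s_p · s_q) = -115.069 / (11.025 × 14.669)
  = -115.069 / 161.7257 ≈ -0.712

-0.712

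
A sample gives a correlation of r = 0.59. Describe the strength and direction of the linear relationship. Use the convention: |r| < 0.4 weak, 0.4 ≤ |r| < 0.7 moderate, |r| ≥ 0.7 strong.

moderate positive

r = 0.59 > 0 so the relationship is positive.
|r| = 0.59, which falls in the moderate range.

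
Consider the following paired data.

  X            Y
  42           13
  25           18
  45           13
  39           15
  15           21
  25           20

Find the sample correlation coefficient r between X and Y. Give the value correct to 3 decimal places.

-0.973

n = 6, ΣX = 191, ΣY = 100, ΣX² = 6785, ΣY² = 1728, ΣXY = 2981
nΣXY − ΣXΣY = 17886 − 19100 = -1214
nΣX² − (ΣX)² = 40710 − 36481 = 4229; nΣY² − (ΣY)² = 10368 − 10000 = 368
r = -1214 / √(4229 × 368) = -1214 / 1247.5063 ≈ -0.973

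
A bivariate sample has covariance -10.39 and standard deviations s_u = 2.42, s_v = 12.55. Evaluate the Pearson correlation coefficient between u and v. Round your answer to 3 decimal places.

r = Cov(u,v) / (s_u · s_v) = -10.39 / (2.42 × 12.55)
  = -10.39 / 30.3710 ≈ -0.342

-0.342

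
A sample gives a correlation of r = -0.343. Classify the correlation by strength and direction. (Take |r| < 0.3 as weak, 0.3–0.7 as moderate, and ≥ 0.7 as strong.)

r = -0.343 < 0 so the relationship is negative.
|r| = 0.343, which falls in the moderate range.

moderate negative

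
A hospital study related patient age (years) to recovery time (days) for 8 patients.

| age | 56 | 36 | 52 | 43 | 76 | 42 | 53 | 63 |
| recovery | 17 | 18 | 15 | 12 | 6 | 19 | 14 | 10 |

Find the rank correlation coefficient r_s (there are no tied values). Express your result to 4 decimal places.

-0.7619

Rank age: 6, 1, 4, 3, 8, 2, 5, 7
Rank recovery: 6, 7, 5, 3, 1, 8, 4, 2
d = rank(age) − rank(recovery): 0, -6, -1, 0, 7, -6, 1, 5; Σd² = 148
ρ = 1 − 6Σd² / [n(n²−1)] = 1 − 6×148 / (8×63) = 1 − 888/504 ≈ -0.7619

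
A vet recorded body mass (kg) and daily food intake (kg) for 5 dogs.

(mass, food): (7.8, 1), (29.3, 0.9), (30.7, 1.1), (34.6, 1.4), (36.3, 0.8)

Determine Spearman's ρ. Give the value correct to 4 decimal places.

-0.1000

Rank mass: 1, 2, 3, 4, 5
Rank food: 3, 2, 4, 5, 1
d = rank(mass) − rank(food): -2, 0, -1, -1, 4; Σd² = 22
ρ = 1 − 6Σd² / [n(n²−1)] = 1 − 6×22 / (5×24) = 1 − 132/120 ≈ -0.1000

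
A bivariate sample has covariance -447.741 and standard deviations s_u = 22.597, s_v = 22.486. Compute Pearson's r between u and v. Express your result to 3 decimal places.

-0.881

r = Cov(u,v) / (s_u · s_v) = -447.741 / (22.597 × 22.486)
  = -447.741 / 508.1161 ≈ -0.881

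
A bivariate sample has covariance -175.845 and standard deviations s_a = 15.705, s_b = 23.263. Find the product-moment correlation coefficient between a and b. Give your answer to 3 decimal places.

-0.481

r = Cov(a,b) / (s_a · s_b) = -175.845 / (15.705 × 23.263)
  = -175.845 / 365.3454 ≈ -0.481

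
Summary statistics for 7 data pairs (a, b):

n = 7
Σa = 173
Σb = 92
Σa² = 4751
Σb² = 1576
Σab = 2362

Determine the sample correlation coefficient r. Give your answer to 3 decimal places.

r = (nΣab − ΣaΣb) / √[(nΣa² − (Σa)²)(nΣb² − (Σb)²)]
Numerator: 7×2362 − 173×92 = 618
Denominator: √[(33257 − 29929)(11032 − 8464)] = √[3328 × 2568] = 2923.4062
r = 618 / 2923.4062 ≈ 0.211

0.211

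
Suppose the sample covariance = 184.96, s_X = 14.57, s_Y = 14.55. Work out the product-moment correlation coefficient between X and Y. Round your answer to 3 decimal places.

r = Cov(X,Y) / (s_X · s_Y) = 184.96 / (14.57 × 14.55)
  = 184.96 / 211.9935 ≈ 0.872

0.872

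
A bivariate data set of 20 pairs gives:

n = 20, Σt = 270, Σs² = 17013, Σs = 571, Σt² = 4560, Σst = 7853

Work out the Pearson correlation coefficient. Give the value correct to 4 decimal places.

0.1792

r = (nΣst − ΣsΣt) / √[(nΣs² − (Σs)²)(nΣt² − (Σt)²)]
Numerator: 20×7853 − 571×270 = 2890
Denominator: √[(340260 − 326041)(91200 − 72900)] = √[14219 × 18300] = 16130.9547
r = 2890 / 16130.9547 ≈ 0.1792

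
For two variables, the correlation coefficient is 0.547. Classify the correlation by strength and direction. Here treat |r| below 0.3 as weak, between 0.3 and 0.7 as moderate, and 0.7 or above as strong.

r = 0.547 > 0 so the relationship is positive.
|r| = 0.547, which falls in the moderate range.

moderate positive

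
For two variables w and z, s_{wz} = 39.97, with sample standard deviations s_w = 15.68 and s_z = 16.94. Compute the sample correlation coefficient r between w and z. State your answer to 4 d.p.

r = Cov(w,z) / (s_w · s_z) = 39.97 / (15.68 × 16.94)
  = 39.97 / 265.6192 ≈ 0.1505

0.1505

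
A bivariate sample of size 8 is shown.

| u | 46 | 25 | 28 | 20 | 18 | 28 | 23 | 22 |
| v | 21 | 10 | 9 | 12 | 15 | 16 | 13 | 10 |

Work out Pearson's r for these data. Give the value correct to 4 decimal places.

0.6663

n = 8, Σu = 210, Σv = 106, Σu² = 6046, Σv² = 1516, Σuv = 2945
nΣuv − ΣuΣv = 23560 − 22260 = 1300
nΣu² − (Σu)² = 48368 − 44100 = 4268; nΣv² − (Σv)² = 12128 − 11236 = 892
r = 1300 / √(4268 × 892) = 1300 / 1951.1679 ≈ 0.6663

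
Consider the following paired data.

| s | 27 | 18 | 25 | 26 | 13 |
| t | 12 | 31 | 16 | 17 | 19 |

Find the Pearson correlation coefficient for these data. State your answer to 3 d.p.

-0.575

n = 5, Σs = 109, Σt = 95, Σs² = 2523, Σt² = 2011, Σst = 1971
nΣst − ΣsΣt = 9855 − 10355 = -500
nΣs² − (Σs)² = 12615 − 11881 = 734; nΣt² − (Σt)² = 10055 − 9025 = 1030
r = -500 / √(734 × 1030) = -500 / 869.4941 ≈ -0.575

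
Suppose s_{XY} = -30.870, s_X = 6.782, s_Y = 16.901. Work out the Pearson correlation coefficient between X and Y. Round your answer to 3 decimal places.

r = Cov(X,Y) / (s_X · s_Y) = -30.870 / (6.782 × 16.901)
  = -30.870 / 114.6226 ≈ -0.269

-0.269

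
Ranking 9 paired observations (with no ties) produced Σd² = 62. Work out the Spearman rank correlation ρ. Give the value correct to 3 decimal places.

ρ = 1 − 6Σd² / [n(n²−1)] = 1 − 6×62 / (9×80)
  = 1 − 372/720 = 1 − 0.5167 ≈ 0.483

0.483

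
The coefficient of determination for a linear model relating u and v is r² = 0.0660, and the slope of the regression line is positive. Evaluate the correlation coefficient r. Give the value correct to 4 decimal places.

0.2569

|r| = √0.0660 = 0.2569
The association is positive, so r = 0.2569.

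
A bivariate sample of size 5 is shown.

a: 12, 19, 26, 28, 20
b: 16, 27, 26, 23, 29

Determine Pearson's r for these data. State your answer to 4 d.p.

0.4990

n = 5, Σa = 105, Σb = 121, Σa² = 2365, Σb² = 3031, Σab = 2605
nΣab − ΣaΣb = 13025 − 12705 = 320
nΣa² − (Σa)² = 11825 − 11025 = 800; nΣb² − (Σb)² = 15155 − 14641 = 514
r = 320 / √(800 × 514) = 320 / 641.2488 ≈ 0.4990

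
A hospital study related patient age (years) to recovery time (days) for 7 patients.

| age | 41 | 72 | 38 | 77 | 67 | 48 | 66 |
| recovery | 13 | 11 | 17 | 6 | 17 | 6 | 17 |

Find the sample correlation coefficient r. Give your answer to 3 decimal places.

n = 7, Σx = 409, Σy = 87, Σx² = 25387, Σy² = 1229, Σxy = 4982
nΣxy − ΣxΣy = 34874 − 35583 = -709
nΣx² − (Σx)² = 177709 − 167281 = 10428; nΣy² − (Σy)² = 8603 − 7569 = 1034
r = -709 / √(10428 × 1034) = -709 / 3283.6796 ≈ -0.216

-0.216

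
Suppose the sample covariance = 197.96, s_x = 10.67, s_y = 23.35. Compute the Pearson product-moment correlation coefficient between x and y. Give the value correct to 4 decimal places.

r = Cov(x,y) / (s_x · s_y) = 197.96 / (10.67 × 23.35)
  = 197.96 / 249.1445 ≈ 0.7946

0.7946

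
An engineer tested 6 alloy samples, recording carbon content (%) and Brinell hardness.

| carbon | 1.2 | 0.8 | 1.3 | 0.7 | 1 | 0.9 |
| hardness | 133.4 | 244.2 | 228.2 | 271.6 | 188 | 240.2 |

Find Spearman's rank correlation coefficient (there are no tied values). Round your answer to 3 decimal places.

-0.829

Rank carbon: 5, 2, 6, 1, 4, 3
Rank hardness: 1, 5, 3, 6, 2, 4
d = rank(carbon) − rank(hardness): 4, -3, 3, -5, 2, -1; Σd² = 64
ρ = 1 − 6Σd² / [n(n²−1)] = 1 − 6×64 / (6×35) = 1 − 384/210 ≈ -0.829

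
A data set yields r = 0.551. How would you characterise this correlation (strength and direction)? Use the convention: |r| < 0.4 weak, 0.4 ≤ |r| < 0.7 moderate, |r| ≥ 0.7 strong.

moderate positive

r = 0.551 > 0 so the relationship is positive.
|r| = 0.551, which falls in the moderate range.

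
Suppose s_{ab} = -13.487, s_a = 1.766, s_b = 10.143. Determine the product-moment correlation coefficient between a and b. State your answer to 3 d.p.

-0.753

r = Cov(a,b) / (s_a · s_b) = -13.487 / (1.766 × 10.143)
  = -13.487 / 17.9125 ≈ -0.753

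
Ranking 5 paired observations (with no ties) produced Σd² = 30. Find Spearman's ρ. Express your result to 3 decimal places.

ρ = 1 − 6Σd² / [n(n²−1)] = 1 − 6×30 / (5×24)
  = 1 − 180/120 = 1 − 1.5000 ≈ -0.500

-0.500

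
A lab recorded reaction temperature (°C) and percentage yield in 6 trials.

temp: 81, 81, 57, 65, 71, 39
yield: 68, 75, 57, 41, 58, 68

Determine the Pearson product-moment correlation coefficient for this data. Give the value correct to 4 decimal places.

0.1741

n = 6, Σx = 394, Σy = 367, Σx² = 27158, Σy² = 23167, Σxy = 24267
nΣxy − ΣxΣy = 145602 − 144598 = 1004
nΣx² − (Σx)² = 162948 − 155236 = 7712; nΣy² − (Σy)² = 139002 − 134689 = 4313
r = 1004 / √(7712 × 4313) = 1004 / 5767.3093 ≈ 0.1741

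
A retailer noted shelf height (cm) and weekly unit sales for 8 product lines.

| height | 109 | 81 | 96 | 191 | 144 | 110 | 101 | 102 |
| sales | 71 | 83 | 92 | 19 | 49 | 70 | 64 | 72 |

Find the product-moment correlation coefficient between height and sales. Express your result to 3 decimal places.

-0.951

n = 8, Σx = 934, Σy = 520, Σx² = 117580, Σy² = 37336, Σxy = 55487
nΣxy − ΣxΣy = 443896 − 485680 = -41784
nΣx² − (Σx)² = 940640 − 872356 = 68284; nΣy² − (Σy)² = 298688 − 270400 = 28288
r = -41784 / √(68284 × 28288) = -41784 / 43950.1740 ≈ -0.951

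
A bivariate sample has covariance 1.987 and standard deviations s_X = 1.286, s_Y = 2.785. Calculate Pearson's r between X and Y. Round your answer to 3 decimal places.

0.555

r = Cov(X,Y) / (s_X · s_Y) = 1.987 / (1.286 × 2.785)
  = 1.987 / 3.5815 ≈ 0.555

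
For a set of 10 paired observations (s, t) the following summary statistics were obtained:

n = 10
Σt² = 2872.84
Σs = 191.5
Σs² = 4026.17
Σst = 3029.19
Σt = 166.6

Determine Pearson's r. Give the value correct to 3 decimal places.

r = (nΣst − ΣsΣt) / √[(nΣs² − (Σs)²)(nΣt² − (Σt)²)]
Numerator: 10×3029.19 − 191.5×166.6 = -1612
Denominator: √[(40261.7 − 36672.25)(28728.4 − 27755.56)] = √[3589.45 × 972.84] = 1868.6788
r = -1612 / 1868.6788 ≈ -0.863

-0.863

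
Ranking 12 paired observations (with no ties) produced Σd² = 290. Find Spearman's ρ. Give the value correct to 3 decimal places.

-0.014

ρ = 1 − 6Σd² / [n(n²−1)] = 1 − 6×290 / (12×143)
  = 1 − 1740/1716 = 1 − 1.0140 ≈ -0.014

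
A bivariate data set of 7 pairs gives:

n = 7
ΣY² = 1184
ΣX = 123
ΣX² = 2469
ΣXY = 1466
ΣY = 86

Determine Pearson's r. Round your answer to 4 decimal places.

r = (nΣXY − ΣXΣY) / √[(nΣX² − (ΣX)²)(nΣY² − (ΣY)²)]
Numerator: 7×1466 − 123×86 = -316
Denominator: √[(17283 − 15129)(8288 − 7396)] = √[2154 × 892] = 1386.1342
r = -316 / 1386.1342 ≈ -0.2280

-0.2280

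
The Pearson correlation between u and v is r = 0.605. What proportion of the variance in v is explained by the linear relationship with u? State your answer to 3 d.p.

0.366

r² = (0.605)² = 0.366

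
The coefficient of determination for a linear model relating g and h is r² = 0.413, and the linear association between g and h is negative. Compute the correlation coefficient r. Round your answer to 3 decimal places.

-0.643

|r| = √0.413 = 0.643
The association is negative, so r = −0.643.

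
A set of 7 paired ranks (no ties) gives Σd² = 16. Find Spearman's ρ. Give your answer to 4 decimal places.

0.7143

ρ = 1 − 6Σd² / [n(n²−1)] = 1 − 6×16 / (7×48)
  = 1 − 96/336 = 1 − 0.28571 ≈ 0.7143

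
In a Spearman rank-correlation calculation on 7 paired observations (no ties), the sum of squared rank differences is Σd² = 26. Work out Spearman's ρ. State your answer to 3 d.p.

ρ = 1 − 6Σd² / [n(n²−1)] = 1 − 6×26 / (7×48)
  = 1 − 156/336 = 1 − 0.4643 ≈ 0.536

0.536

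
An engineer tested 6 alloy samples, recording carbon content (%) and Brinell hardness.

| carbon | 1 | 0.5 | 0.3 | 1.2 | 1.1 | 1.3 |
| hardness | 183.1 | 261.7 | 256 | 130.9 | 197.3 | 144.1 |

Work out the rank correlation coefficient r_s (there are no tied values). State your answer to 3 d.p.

-0.829

Rank carbon: 3, 2, 1, 5, 4, 6
Rank hardness: 3, 6, 5, 1, 4, 2
d = rank(carbon) − rank(hardness): 0, -4, -4, 4, 0, 4; Σd² = 64
ρ = 1 − 6Σd² / [n(n²−1)] = 1 − 6×64 / (6×35) = 1 − 384/210 ≈ -0.829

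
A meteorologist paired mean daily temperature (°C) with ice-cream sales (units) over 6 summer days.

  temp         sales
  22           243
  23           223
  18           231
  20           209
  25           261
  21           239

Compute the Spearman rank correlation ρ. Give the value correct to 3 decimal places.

0.543

Rank temp: 4, 5, 1, 2, 6, 3
Rank sales: 5, 2, 3, 1, 6, 4
d = rank(temp) − rank(sales): -1, 3, -2, 1, 0, -1; Σd² = 16
ρ = 1 − 6Σd² / [n(n²−1)] = 1 − 6×16 / (6×35) = 1 − 96/210 ≈ 0.543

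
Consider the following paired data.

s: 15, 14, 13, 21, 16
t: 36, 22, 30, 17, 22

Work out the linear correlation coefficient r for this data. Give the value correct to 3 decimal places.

-0.635

n = 5, Σs = 79, Σt = 127, Σs² = 1287, Σt² = 3453, Σst = 1947
nΣst − ΣsΣt = 9735 − 10033 = -298
nΣs² − (Σs)² = 6435 − 6241 = 194; nΣt² − (Σt)² = 17265 − 16129 = 1136
r = -298 / √(194 × 1136) = -298 / 469.4507 ≈ -0.635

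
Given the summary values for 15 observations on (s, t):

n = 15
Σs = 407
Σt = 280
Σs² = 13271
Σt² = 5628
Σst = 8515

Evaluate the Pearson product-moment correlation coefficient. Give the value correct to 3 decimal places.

r = (nΣst − ΣsΣt) / √[(nΣs² − (Σs)²)(nΣt² − (Σt)²)]
Numerator: 15×8515 − 407×280 = 13765
Denominator: √[(199065 − 165649)(84420 − 78400)] = √[33416 × 6020] = 14183.2408
r = 13765 / 14183.2408 ≈ 0.971

0.971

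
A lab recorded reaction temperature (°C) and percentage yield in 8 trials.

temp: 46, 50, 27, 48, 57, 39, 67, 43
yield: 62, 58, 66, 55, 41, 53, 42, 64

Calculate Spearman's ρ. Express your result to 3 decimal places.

-0.714

Rank temp: 4, 6, 1, 5, 7, 2, 8, 3
Rank yield: 6, 5, 8, 4, 1, 3, 2, 7
d = rank(temp) − rank(yield): -2, 1, -7, 1, 6, -1, 6, -4; Σd² = 144
ρ = 1 − 6Σd² / [n(n²−1)] = 1 − 6×144 / (8×63) = 1 − 864/504 ≈ -0.714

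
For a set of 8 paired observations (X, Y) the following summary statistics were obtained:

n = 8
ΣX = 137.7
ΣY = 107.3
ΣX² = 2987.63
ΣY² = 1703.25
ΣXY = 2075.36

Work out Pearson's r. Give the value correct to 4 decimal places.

r = (nΣXY − ΣXΣY) / √[(nΣX² − (ΣX)²)(nΣY² − (ΣY)²)]
Numerator: 8×2075.36 − 137.7×107.3 = 1827.67
Denominator: √[(23901.04 − 18961.29)(13626 − 11513.29)] = √[4939.75 × 2112.71] = 3230.5200
r = 1827.67 / 3230.5200 ≈ 0.5658

0.5658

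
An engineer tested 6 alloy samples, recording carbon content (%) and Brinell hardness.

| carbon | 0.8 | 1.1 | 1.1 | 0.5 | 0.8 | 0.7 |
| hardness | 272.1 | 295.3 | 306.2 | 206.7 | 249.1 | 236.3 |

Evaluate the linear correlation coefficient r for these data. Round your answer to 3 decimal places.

0.971

n = 6, Σx = 5, Σy = 1565.7, Σx² = 4.44, Σy² = 415612.33, Σxy = 1347.37
nΣxy − ΣxΣy = 8084.22 − 7828.5 = 255.72
nΣx² − (Σx)² = 26.64 − 25 = 1.64; nΣy² − (Σy)² = 2493673.98 − 2451416.49 = 42257.49
r = 255.72 / √(1.64 × 42257.49) = 255.72 / 263.2533 ≈ 0.971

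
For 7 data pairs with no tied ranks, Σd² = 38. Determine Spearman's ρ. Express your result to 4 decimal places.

0.3214

ρ = 1 − 6Σd² / [n(n²−1)] = 1 − 6×38 / (7×48)
  = 1 − 228/336 = 1 − 0.67857 ≈ 0.3214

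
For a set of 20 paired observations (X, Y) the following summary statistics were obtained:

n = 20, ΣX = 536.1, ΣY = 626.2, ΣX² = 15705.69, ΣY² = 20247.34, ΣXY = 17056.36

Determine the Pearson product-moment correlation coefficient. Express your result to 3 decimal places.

r = (nΣXY − ΣXΣY) / √[(nΣX² − (ΣX)²)(nΣY² − (ΣY)²)]
Numerator: 20×17056.36 − 536.1×626.2 = 5421.38
Denominator: √[(314113.8 − 287403.21)(404946.8 − 392126.44)] = √[26710.59 × 12820.36] = 18505.1177
r = 5421.38 / 18505.1177 ≈ 0.293

0.293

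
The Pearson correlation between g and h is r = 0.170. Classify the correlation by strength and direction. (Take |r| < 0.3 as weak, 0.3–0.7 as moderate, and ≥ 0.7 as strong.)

r = 0.170 > 0 so the relationship is positive.
|r| = 0.170, which falls in the weak range.

weak positive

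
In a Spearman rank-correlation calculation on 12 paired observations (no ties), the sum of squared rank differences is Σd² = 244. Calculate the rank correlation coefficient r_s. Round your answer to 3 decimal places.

ρ = 1 − 6Σd² / [n(n²−1)] = 1 − 6×244 / (12×143)
  = 1 − 1464/1716 = 1 − 0.8531 ≈ 0.147

0.147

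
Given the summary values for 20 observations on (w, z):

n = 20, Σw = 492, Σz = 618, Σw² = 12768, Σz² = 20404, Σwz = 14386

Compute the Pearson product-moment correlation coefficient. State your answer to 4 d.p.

-0.8760

r = (nΣwz − ΣwΣz) / √[(nΣw² − (Σw)²)(nΣz² − (Σz)²)]
Numerator: 20×14386 − 492×618 = -16336
Denominator: √[(255360 − 242064)(408080 − 381924)] = √[13296 × 26156] = 18648.5972
r = -16336 / 18648.5972 ≈ -0.8760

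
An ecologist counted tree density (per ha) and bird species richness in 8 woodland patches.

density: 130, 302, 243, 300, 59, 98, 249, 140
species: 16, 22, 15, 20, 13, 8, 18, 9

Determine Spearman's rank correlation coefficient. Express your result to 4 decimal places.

Rank density: 3, 8, 5, 7, 1, 2, 6, 4
Rank species: 5, 8, 4, 7, 3, 1, 6, 2
d = rank(density) − rank(species): -2, 0, 1, 0, -2, 1, 0, 2; Σd² = 14
ρ = 1 − 6Σd² / [n(n²−1)] = 1 − 6×14 / (8×63) = 1 − 84/504 ≈ 0.8333

0.8333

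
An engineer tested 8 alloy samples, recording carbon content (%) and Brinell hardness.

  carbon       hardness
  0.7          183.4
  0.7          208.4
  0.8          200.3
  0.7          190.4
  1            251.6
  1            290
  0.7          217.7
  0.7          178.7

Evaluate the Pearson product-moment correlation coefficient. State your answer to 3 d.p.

0.884

n = 8, Σx = 6.3, Σy = 1720.5, Σx² = 5.09, Σy² = 380167.91, Σxy = 1386.86
nΣxy − ΣxΣy = 11094.88 − 10839.15 = 255.73
nΣx² − (Σx)² = 40.72 − 39.69 = 1.03; nΣy² − (Σy)² = 3041343.28 − 2960120.25 = 81223.03
r = 255.73 / √(1.03 × 81223.03) = 255.73 / 289.2399 ≈ 0.884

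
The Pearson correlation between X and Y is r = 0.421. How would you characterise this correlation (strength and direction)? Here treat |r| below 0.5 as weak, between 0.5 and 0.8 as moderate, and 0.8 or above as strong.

weak positive

r = 0.421 > 0 so the relationship is positive.
|r| = 0.421, which falls in the weak range.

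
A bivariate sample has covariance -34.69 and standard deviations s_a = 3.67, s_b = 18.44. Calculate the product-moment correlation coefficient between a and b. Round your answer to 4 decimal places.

r = Cov(a,b) / (s_a · s_b) = -34.69 / (3.67 × 18.44)
  = -34.69 / 67.6748 ≈ -0.5126

-0.5126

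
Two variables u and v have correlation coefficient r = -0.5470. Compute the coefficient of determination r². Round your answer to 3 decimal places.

r² = (-0.5470)² = 0.299

0.299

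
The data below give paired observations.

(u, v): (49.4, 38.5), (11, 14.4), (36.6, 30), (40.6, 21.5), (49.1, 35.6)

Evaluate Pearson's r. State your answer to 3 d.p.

0.878

n = 5, Σu = 186.7, Σv = 140, Σu² = 7960.09, Σv² = 4319.22, Σuv = 5779.16
nΣuv − ΣuΣv = 28895.8 − 26138 = 2757.8
nΣu² − (Σu)² = 39800.45 − 34856.89 = 4943.56; nΣv² − (Σv)² = 21596.1 − 19600 = 1996.1
r = 2757.8 / √(4943.56 × 1996.1) = 2757.8 / 3141.3118 ≈ 0.878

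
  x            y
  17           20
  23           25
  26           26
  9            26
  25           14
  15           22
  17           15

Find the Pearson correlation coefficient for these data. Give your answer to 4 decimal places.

n = 7, Σx = 132, Σy = 148, Σx² = 2714, Σy² = 3282, Σxy = 2760
nΣxy − ΣxΣy = 19320 − 19536 = -216
nΣx² − (Σx)² = 18998 − 17424 = 1574; nΣy² − (Σy)² = 22974 − 21904 = 1070
r = -216 / √(1574 × 1070) = -216 / 1297.7596 ≈ -0.1664

-0.1664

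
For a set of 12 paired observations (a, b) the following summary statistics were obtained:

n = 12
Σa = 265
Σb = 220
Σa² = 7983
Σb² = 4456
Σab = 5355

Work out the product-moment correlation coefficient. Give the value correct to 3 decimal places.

0.523

r = (nΣab − ΣaΣb) / √[(nΣa² − (Σa)²)(nΣb² − (Σb)²)]
Numerator: 12×5355 − 265×220 = 5960
Denominator: √[(95796 − 70225)(53472 − 48400)] = √[25571 × 5072] = 11388.4201
r = 5960 / 11388.4201 ≈ 0.523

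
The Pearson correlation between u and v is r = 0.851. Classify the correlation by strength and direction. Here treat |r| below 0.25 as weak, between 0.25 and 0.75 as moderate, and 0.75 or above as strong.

r = 0.851 > 0 so the relationship is positive.
|r| = 0.851, which falls in the strong range.

strong positive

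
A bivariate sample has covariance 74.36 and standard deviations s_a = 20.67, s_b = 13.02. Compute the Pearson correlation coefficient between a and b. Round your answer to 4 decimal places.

0.2763

r = Cov(a,b) / (s_a · s_b) = 74.36 / (20.67 × 13.02)
  = 74.36 / 269.1234 ≈ 0.2763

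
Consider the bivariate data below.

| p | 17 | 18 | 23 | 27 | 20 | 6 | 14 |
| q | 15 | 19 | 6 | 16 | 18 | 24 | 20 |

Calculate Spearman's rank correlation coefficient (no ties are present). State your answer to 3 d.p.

Rank p: 3, 4, 6, 7, 5, 1, 2
Rank q: 2, 5, 1, 3, 4, 7, 6
d = rank(p) − rank(q): 1, -1, 5, 4, 1, -6, -4; Σd² = 96
ρ = 1 − 6Σd² / [n(n²−1)] = 1 − 6×96 / (7×48) = 1 − 576/336 ≈ -0.714

-0.714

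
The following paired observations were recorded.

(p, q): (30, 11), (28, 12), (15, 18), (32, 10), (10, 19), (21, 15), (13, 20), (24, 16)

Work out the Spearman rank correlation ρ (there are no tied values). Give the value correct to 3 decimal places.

-0.952

Rank p: 7, 6, 3, 8, 1, 4, 2, 5
Rank q: 2, 3, 6, 1, 7, 4, 8, 5
d = rank(p) − rank(q): 5, 3, -3, 7, -6, 0, -6, 0; Σd² = 164
ρ = 1 − 6Σd² / [n(n²−1)] = 1 − 6×164 / (8×63) = 1 − 984/504 ≈ -0.952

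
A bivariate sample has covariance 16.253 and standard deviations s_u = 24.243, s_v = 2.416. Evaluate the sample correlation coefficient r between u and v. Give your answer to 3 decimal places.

0.277

r = Cov(u,v) / (s_u · s_v) = 16.253 / (24.243 × 2.416)
  = 16.253 / 58.5711 ≈ 0.277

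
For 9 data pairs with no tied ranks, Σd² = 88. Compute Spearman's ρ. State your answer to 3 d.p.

ρ = 1 − 6Σd² / [n(n²−1)] = 1 − 6×88 / (9×80)
  = 1 − 528/720 = 1 − 0.7333 ≈ 0.267

0.267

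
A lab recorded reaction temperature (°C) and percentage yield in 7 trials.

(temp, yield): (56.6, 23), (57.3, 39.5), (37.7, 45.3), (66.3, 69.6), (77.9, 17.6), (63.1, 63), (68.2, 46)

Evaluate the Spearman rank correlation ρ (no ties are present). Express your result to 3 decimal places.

Rank temp: 2, 3, 1, 5, 7, 4, 6
Rank yield: 2, 3, 4, 7, 1, 6, 5
d = rank(temp) − rank(yield): 0, 0, -3, -2, 6, -2, 1; Σd² = 54
ρ = 1 − 6Σd² / [n(n²−1)] = 1 − 6×54 / (7×48) = 1 − 324/336 ≈ 0.036

0.036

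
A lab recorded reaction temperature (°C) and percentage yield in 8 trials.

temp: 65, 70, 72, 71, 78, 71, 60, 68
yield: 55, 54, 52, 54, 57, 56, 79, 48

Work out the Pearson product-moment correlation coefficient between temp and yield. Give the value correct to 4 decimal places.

-0.5964

n = 8, Σx = 555, Σy = 455, Σx² = 38699, Σy² = 26491, Σxy = 31359
nΣxy − ΣxΣy = 250872 − 252525 = -1653
nΣx² − (Σx)² = 309592 − 308025 = 1567; nΣy² − (Σy)² = 211928 − 207025 = 4903
r = -1653 / √(1567 × 4903) = -1653 / 2771.8227 ≈ -0.5964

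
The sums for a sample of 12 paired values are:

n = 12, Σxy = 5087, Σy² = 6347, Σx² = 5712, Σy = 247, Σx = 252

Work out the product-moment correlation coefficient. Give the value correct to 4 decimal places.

r = (nΣxy − ΣxΣy) / √[(nΣx² − (Σx)²)(nΣy² − (Σy)²)]
Numerator: 12×5087 − 252×247 = -1200
Denominator: √[(68544 − 63504)(76164 − 61009)] = √[5040 × 15155] = 8739.6339
r = -1200 / 8739.6339 ≈ -0.1373

-0.1373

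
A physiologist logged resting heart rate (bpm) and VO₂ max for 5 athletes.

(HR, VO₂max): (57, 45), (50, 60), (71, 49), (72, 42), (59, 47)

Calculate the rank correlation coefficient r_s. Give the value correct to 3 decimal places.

-0.600

Rank HR: 2, 1, 4, 5, 3
Rank VO₂max: 2, 5, 4, 1, 3
d = rank(HR) − rank(VO₂max): 0, -4, 0, 4, 0; Σd² = 32
ρ = 1 − 6Σd² / [n(n²−1)] = 1 − 6×32 / (5×24) = 1 − 192/120 ≈ -0.600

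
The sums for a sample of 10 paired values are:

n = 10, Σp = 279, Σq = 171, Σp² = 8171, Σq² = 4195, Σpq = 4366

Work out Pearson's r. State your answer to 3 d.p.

-0.577

r = (nΣpq − ΣpΣq) / √[(nΣp² − (Σp)²)(nΣq² − (Σq)²)]
Numerator: 10×4366 − 279×171 = -4049
Denominator: √[(81710 − 77841)(41950 − 29241)] = √[3869 × 12709] = 7012.2123
r = -4049 / 7012.2123 ≈ -0.577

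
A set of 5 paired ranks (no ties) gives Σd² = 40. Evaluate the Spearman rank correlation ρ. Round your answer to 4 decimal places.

ρ = 1 − 6Σd² / [n(n²−1)] = 1 − 6×40 / (5×24)
  = 1 − 240/120 = 1 − 2.00000 ≈ -1.0000

-1.0000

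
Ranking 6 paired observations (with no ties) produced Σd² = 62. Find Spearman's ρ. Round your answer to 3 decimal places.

-0.771

ρ = 1 − 6Σd² / [n(n²−1)] = 1 − 6×62 / (6×35)
  = 1 − 372/210 = 1 − 1.7714 ≈ -0.771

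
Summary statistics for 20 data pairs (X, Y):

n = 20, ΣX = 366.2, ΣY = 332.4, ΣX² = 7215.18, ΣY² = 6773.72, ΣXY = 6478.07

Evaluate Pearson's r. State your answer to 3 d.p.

0.491

r = (nΣXY − ΣXΣY) / √[(nΣX² − (ΣX)²)(nΣY² − (ΣY)²)]
Numerator: 20×6478.07 − 366.2×332.4 = 7836.52
Denominator: √[(144303.6 − 134102.44)(135474.4 − 110489.76)] = √[10201.16 × 24984.64] = 15964.7208
r = 7836.52 / 15964.7208 ≈ 0.491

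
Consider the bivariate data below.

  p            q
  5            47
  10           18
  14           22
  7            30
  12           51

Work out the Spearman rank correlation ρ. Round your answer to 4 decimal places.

Rank p: 1, 3, 5, 2, 4
Rank q: 4, 1, 2, 3, 5
d = rank(p) − rank(q): -3, 2, 3, -1, -1; Σd² = 24
ρ = 1 − 6Σd² / [n(n²−1)] = 1 − 6×24 / (5×24) = 1 − 144/120 ≈ -0.2000

-0.2000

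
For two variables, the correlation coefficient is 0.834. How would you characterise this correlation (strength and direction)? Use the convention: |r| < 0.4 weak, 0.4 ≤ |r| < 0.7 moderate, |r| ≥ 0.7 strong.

r = 0.834 > 0 so the relationship is positive.
|r| = 0.834, which falls in the strong range.

strong positive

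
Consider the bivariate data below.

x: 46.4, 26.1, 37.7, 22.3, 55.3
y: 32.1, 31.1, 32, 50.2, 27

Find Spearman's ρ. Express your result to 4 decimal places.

-0.6000

Rank x: 4, 2, 3, 1, 5
Rank y: 4, 2, 3, 5, 1
d = rank(x) − rank(y): 0, 0, 0, -4, 4; Σd² = 32
ρ = 1 − 6Σd² / [n(n²−1)] = 1 − 6×32 / (5×24) = 1 − 192/120 ≈ -0.6000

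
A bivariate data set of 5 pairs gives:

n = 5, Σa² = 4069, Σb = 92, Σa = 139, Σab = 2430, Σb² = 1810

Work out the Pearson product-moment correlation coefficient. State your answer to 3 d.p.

r = (nΣab − ΣaΣb) / √[(nΣa² − (Σa)²)(nΣb² − (Σb)²)]
Numerator: 5×2430 − 139×92 = -638
Denominator: √[(20345 − 19321)(9050 − 8464)] = √[1024 × 586] = 774.6380
r = -638 / 774.6380 ≈ -0.824

-0.824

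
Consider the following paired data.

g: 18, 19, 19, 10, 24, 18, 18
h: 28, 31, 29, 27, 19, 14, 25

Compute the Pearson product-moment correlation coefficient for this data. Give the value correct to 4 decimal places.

n = 7, Σg = 126, Σh = 173, Σg² = 2370, Σh² = 4497, Σgh = 3072
nΣgh − ΣgΣh = 21504 − 21798 = -294
nΣg² − (Σg)² = 16590 − 15876 = 714; nΣh² − (Σh)² = 31479 − 29929 = 1550
r = -294 / √(714 × 1550) = -294 / 1051.9981 ≈ -0.2795

-0.2795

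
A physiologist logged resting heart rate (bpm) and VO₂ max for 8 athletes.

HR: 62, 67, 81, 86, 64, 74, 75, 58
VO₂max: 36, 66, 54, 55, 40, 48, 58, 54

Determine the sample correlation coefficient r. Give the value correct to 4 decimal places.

n = 8, Σx = 567, Σy = 411, Σx² = 40851, Σy² = 21777, Σxy = 29352
nΣxy − ΣxΣy = 234816 − 233037 = 1779
nΣx² − (Σx)² = 326808 − 321489 = 5319; nΣy² − (Σy)² = 174216 − 168921 = 5295
r = 1779 / √(5319 × 5295) = 1779 / 5306.9864 ≈ 0.3352

0.3352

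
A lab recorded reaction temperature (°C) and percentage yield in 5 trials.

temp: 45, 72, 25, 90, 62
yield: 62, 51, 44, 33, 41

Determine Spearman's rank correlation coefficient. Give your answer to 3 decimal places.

-0.500

Rank temp: 2, 4, 1, 5, 3
Rank yield: 5, 4, 3, 1, 2
d = rank(temp) − rank(yield): -3, 0, -2, 4, 1; Σd² = 30
ρ = 1 − 6Σd² / [n(n²−1)] = 1 − 6×30 / (5×24) = 1 − 180/120 ≈ -0.500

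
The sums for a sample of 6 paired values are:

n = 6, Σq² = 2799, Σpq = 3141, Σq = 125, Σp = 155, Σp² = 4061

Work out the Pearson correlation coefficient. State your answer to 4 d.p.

-0.8379

r = (nΣpq − ΣpΣq) / √[(nΣp² − (Σp)²)(nΣq² − (Σq)²)]
Numerator: 6×3141 − 155×125 = -529
Denominator: √[(24366 − 24025)(16794 − 15625)] = √[341 × 1169] = 631.3707
r = -529 / 631.3707 ≈ -0.8379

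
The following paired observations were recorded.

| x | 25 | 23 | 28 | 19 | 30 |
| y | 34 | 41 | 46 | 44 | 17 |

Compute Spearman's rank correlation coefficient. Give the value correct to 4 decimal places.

-0.4000

Rank x: 3, 2, 4, 1, 5
Rank y: 2, 3, 5, 4, 1
d = rank(x) − rank(y): 1, -1, -1, -3, 4; Σd² = 28
ρ = 1 − 6Σd² / [n(n²−1)] = 1 − 6×28 / (5×24) = 1 − 168/120 ≈ -0.4000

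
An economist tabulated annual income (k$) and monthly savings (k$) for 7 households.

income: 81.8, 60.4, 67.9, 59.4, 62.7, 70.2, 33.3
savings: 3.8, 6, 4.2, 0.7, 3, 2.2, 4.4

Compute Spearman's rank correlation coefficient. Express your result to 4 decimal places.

Rank income: 7, 3, 5, 2, 4, 6, 1
Rank savings: 4, 7, 5, 1, 3, 2, 6
d = rank(income) − rank(savings): 3, -4, 0, 1, 1, 4, -5; Σd² = 68
ρ = 1 − 6Σd² / [n(n²−1)] = 1 − 6×68 / (7×48) = 1 − 408/336 ≈ -0.2143

-0.2143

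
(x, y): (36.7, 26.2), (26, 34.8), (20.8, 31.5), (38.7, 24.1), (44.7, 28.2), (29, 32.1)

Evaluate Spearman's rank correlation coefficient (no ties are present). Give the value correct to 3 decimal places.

-0.657

Rank x: 4, 2, 1, 5, 6, 3
Rank y: 2, 6, 4, 1, 3, 5
d = rank(x) − rank(y): 2, -4, -3, 4, 3, -2; Σd² = 58
ρ = 1 − 6Σd² / [n(n²−1)] = 1 − 6×58 / (6×35) = 1 − 348/210 ≈ -0.657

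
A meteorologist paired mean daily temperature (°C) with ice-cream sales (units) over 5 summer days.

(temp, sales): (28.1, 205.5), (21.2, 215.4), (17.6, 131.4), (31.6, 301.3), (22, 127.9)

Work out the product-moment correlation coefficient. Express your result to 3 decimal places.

n = 5, Σx = 120.5, Σy = 981.5, Σx² = 3031.37, Σy² = 213033.47, Σxy = 24988.55
nΣxy − ΣxΣy = 124942.75 − 118270.75 = 6672
nΣx² − (Σx)² = 15156.85 − 14520.25 = 636.6; nΣy² − (Σy)² = 1065167.35 − 963342.25 = 101825.1
r = 6672 / √(636.6 × 101825.1) = 6672 / 8051.2023 ≈ 0.829

0.829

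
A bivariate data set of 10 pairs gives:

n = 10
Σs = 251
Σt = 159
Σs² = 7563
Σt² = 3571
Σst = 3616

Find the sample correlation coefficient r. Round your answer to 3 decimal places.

-0.327

r = (nΣst − ΣsΣt) / √[(nΣs² − (Σs)²)(nΣt² − (Σt)²)]
Numerator: 10×3616 − 251×159 = -3749
Denominator: √[(75630 − 63001)(35710 − 25281)] = √[12629 × 10429] = 11476.4037
r = -3749 / 11476.4037 ≈ -0.327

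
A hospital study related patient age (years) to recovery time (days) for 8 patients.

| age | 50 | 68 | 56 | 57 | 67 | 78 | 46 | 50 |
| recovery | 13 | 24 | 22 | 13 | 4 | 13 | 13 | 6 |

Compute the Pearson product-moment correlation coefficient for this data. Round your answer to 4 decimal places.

n = 8, Σx = 472, Σy = 108, Σx² = 28698, Σy² = 1788, Σxy = 6435
nΣxy − ΣxΣy = 51480 − 50976 = 504
nΣx² − (Σx)² = 229584 − 222784 = 6800; nΣy² − (Σy)² = 14304 − 11664 = 2640
r = 504 / √(6800 × 2640) = 504 / 4236.9801 ≈ 0.1190

0.1190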